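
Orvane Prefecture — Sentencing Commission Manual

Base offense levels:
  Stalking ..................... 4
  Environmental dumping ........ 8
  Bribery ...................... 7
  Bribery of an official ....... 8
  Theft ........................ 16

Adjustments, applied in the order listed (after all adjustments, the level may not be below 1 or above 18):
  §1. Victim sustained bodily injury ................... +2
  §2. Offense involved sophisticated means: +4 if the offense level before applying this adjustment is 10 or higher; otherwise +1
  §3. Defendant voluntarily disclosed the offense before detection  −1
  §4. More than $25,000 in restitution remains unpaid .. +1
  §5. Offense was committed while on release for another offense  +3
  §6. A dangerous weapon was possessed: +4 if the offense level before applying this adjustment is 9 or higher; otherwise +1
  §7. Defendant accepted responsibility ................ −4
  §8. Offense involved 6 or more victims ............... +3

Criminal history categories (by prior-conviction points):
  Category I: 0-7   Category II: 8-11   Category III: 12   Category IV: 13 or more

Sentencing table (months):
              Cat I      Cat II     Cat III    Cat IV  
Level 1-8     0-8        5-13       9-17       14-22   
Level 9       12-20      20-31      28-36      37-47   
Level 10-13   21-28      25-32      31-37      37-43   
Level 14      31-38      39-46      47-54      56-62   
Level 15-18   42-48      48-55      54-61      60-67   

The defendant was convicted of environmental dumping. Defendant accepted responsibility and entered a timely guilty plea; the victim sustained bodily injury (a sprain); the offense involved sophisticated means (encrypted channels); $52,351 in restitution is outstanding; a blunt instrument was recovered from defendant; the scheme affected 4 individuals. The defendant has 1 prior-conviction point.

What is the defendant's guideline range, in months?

Base offense level for environmental dumping: 8.
§1 applies: 8 + 2 = 10.
§2 applies (level before this adjustment is 10 ≥ 10, so +4): 10 + 4 = 14.
§4 applies: 14 + 1 = 15.
§6 applies (level before this adjustment is 15 ≥ 9, so +4): 15 + 4 = 19.
§7 applies: 19 − 4 = 15.
Final offense level: 15.
Criminal history: 1 prior point → Category I (0-7).
Level 15 falls in the 15-18 band.
Grid: Level 15-18 × Category I = 42-48 months.

42-48 months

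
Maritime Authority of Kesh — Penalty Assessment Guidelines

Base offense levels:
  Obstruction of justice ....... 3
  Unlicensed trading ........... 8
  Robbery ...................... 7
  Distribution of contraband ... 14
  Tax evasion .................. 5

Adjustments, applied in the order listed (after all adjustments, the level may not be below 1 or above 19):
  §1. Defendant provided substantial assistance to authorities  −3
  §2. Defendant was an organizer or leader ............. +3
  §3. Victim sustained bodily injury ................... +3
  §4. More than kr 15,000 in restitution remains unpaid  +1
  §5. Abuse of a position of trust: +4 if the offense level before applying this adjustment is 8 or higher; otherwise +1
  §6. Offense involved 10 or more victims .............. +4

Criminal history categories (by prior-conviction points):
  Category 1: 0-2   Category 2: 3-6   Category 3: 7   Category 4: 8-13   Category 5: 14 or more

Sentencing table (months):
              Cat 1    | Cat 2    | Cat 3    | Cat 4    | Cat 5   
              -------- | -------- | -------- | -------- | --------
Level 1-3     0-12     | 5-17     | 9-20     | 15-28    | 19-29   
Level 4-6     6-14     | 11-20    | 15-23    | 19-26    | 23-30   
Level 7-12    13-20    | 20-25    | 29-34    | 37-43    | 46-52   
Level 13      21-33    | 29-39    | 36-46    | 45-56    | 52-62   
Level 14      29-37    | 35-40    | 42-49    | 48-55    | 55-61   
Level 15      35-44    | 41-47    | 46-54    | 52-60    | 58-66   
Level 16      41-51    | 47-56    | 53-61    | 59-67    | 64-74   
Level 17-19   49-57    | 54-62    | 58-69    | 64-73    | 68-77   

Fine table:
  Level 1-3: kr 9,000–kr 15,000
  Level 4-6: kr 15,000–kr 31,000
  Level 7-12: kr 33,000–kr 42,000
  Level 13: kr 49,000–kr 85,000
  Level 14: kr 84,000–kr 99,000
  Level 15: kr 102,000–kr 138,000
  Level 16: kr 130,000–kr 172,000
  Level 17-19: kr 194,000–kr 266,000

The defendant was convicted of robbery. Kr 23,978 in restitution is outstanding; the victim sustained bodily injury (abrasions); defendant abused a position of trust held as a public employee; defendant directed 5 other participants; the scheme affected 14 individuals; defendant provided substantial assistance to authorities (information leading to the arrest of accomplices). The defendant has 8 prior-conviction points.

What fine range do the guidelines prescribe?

Base offense level for robbery: 7.
§1 applies: 7 − 3 = 4.
§2 applies: 4 + 3 = 7.
§3 applies: 7 + 3 = 10.
§4 applies: 10 + 1 = 11.
§5 applies (level before this adjustment is 11 ≥ 8, so +4): 11 + 4 = 15.
§6 applies: 15 + 4 = 19.
Final offense level: 19.
Level 19 falls in the 17-19 band.
Fine table: Level 17-19 → kr 194,000–kr 266,000.

kr 194,000–kr 266,000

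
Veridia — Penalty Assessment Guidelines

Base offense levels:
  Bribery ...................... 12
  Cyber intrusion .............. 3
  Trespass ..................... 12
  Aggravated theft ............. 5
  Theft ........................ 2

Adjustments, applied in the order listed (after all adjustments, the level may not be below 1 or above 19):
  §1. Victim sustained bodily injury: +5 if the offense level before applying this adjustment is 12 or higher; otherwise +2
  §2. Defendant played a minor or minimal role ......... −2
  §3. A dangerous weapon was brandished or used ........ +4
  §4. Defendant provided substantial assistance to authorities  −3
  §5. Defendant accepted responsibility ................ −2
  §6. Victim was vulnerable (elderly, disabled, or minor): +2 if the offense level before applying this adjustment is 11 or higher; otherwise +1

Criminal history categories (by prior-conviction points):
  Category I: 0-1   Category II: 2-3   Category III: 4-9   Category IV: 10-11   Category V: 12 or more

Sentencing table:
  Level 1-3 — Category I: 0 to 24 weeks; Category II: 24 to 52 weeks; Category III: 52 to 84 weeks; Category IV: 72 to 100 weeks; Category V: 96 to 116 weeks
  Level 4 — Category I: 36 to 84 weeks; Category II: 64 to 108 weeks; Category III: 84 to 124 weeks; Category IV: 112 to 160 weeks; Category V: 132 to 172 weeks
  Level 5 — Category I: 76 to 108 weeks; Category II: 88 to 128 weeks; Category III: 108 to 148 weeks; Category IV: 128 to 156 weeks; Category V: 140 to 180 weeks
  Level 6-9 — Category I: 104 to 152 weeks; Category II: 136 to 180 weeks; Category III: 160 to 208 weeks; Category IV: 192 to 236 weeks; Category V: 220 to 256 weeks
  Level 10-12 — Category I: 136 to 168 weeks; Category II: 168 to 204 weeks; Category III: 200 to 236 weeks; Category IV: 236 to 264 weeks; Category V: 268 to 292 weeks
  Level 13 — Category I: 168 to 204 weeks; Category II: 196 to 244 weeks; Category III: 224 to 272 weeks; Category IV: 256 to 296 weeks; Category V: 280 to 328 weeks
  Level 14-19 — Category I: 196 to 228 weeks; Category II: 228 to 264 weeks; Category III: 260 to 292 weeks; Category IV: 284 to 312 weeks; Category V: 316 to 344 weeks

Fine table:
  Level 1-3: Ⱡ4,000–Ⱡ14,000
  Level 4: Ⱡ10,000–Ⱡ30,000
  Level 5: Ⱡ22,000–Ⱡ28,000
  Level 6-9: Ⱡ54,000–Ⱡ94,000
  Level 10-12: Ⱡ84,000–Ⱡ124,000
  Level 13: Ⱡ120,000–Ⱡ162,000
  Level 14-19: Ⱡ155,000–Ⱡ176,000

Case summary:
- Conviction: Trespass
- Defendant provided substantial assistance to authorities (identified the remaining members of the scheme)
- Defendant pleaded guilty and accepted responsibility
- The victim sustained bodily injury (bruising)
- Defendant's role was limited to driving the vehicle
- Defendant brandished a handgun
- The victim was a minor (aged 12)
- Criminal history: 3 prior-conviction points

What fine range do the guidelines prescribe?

Ⱡ155,000–Ⱡ176,000

Base offense level for trespass: 12.
§1 applies (level before this adjustment is 12 ≥ 12, so +5): 12 + 5 = 17.
§2 applies: 17 − 2 = 15.
§3 applies: 15 + 4 = 19.
§4 applies: 19 − 3 = 16.
§5 applies: 16 − 2 = 14.
§6 applies (level before this adjustment is 14 ≥ 11, so +2): 14 + 2 = 16.
Final offense level: 16.
Level 16 falls in the 14-19 band.
Fine table: Level 14-19 → Ⱡ155,000–Ⱡ176,000.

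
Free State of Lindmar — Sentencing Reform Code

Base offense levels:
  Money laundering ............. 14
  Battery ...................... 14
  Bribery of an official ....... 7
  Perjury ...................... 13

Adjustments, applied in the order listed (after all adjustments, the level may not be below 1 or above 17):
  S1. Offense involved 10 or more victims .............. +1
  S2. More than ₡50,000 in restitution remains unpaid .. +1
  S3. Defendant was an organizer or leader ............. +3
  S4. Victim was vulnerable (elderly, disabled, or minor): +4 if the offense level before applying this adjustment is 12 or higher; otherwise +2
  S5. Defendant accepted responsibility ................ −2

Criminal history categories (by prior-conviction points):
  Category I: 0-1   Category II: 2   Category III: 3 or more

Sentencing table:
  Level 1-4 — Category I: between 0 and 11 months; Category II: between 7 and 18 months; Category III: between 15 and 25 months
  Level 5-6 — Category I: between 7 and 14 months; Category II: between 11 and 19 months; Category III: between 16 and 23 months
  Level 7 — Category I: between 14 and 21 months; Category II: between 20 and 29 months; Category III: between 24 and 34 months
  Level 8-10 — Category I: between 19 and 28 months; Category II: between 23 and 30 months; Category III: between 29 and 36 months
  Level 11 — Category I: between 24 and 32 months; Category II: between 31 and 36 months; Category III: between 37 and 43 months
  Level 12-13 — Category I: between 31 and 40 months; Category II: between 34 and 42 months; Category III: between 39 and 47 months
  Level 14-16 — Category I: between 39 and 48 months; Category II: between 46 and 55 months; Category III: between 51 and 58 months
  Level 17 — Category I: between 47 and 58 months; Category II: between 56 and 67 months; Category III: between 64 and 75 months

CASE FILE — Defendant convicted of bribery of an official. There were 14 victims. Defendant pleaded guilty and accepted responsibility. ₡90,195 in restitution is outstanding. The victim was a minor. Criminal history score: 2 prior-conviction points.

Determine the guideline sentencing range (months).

23-30 months

Base offense level for bribery of an official: 7.
S1 applies: 7 + 1 = 8.
S2 applies: 8 + 1 = 9.
S4 applies (level before this adjustment is 9 < 12, so +2): 9 + 2 = 11.
S5 applies: 11 − 2 = 9.
Final offense level: 9.
Criminal history: 2 prior points → Category II (2).
Level 9 falls in the 8-10 band.
Grid: Level 8-10 × Category II = 23-30 months.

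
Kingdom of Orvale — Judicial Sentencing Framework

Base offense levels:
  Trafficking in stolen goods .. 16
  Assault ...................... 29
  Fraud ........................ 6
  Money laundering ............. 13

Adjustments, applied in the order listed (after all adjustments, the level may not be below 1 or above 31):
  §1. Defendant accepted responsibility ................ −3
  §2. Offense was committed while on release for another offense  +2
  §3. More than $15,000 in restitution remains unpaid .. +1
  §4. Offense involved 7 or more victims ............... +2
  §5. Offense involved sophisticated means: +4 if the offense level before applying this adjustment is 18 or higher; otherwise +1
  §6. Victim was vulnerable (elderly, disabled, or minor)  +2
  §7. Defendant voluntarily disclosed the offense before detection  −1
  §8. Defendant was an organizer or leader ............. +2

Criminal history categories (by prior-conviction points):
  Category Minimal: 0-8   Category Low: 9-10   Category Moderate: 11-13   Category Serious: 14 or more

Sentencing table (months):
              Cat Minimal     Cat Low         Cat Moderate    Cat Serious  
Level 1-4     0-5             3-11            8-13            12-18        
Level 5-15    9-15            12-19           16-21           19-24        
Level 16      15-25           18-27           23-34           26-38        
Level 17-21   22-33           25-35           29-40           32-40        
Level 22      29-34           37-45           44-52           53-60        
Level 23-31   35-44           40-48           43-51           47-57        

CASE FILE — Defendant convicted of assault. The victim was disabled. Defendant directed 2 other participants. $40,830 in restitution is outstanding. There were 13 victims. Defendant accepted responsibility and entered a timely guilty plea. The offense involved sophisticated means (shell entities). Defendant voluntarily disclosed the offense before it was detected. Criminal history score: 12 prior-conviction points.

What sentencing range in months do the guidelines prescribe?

Base offense level for assault: 29.
§1 applies: 29 − 3 = 26.
§2 does not apply.
§3 applies: 26 + 1 = 27.
§4 applies: 27 + 2 = 29.
§5 applies (level before this adjustment is 29 ≥ 18, so +4): 29 + 4 = 33.
§6 applies: 33 + 2 = 35.
§7 applies: 35 − 1 = 34.
§8 applies: 34 + 2 = 36.
Level 36 exceeds the maximum of 31; capped at 31.
Final offense level: 31.
Criminal history: 12 prior points → Category Moderate (11-13).
Level 31 falls in the 23-31 band.
Grid: Level 23-31 × Category Moderate = 43-51 months.

43-51 months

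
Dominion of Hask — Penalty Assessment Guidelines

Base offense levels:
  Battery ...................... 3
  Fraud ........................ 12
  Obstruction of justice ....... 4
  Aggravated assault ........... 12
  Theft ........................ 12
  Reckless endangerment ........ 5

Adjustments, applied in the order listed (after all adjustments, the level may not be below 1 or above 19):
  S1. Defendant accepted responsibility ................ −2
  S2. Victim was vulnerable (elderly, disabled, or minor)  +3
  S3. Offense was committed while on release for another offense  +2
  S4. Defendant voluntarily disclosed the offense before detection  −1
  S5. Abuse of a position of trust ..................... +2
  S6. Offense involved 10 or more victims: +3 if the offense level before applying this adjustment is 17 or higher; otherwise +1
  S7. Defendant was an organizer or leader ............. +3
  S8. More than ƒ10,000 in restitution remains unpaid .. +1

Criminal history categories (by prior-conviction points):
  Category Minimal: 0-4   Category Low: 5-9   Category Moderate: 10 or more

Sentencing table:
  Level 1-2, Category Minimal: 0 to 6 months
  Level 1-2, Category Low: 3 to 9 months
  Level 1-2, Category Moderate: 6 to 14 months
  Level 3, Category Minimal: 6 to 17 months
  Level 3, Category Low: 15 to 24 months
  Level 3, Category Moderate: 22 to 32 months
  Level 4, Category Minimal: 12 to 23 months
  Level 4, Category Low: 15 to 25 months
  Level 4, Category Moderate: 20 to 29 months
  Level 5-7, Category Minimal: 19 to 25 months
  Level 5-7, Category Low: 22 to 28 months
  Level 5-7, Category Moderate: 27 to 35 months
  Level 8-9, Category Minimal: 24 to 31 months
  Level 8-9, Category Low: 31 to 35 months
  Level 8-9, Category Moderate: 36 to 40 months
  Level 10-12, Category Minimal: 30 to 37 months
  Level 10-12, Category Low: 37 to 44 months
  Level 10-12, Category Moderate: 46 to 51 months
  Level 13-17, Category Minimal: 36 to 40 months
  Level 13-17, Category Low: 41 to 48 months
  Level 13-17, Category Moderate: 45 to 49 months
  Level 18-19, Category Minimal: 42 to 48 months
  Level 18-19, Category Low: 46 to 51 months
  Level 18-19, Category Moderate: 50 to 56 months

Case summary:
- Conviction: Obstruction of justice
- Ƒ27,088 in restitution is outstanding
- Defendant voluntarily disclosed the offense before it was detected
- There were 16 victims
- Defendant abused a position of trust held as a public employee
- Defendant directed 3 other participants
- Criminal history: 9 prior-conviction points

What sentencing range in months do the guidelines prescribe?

Base offense level for obstruction of justice: 4.
S4 applies: 4 − 1 = 3.
S5 applies: 3 + 2 = 5.
S6 applies (level before this adjustment is 5 < 17, so +1): 5 + 1 = 6.
S7 applies: 6 + 3 = 9.
S8 applies: 9 + 1 = 10.
Final offense level: 10.
Criminal history: 9 prior points → Category Low (5-9).
Level 10 falls in the 10-12 band.
Grid: Level 10-12 × Category Low = 37-44 months.

37-44 months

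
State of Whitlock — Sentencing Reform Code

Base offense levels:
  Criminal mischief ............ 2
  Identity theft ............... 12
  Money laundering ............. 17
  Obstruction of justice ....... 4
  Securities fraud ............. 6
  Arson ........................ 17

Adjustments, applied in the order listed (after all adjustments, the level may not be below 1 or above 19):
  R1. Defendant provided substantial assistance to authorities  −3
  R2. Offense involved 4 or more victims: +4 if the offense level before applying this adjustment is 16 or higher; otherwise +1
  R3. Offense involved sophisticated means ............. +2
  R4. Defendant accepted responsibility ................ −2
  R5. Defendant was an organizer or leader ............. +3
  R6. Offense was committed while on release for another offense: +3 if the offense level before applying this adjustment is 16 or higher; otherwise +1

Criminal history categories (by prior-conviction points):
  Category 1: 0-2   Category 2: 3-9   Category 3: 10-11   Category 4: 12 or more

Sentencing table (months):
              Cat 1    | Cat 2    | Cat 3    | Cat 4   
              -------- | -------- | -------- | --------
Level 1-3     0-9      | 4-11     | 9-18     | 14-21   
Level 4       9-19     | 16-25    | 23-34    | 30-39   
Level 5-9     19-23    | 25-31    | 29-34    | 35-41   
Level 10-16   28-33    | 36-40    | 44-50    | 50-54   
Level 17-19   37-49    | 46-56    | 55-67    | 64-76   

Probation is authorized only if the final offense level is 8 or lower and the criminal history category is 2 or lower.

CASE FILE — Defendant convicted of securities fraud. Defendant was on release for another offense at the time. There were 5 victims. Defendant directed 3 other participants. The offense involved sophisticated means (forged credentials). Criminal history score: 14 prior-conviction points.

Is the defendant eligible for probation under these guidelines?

Base offense level for securities fraud: 6.
R2 applies (level before this adjustment is 6 < 16, so +1): 6 + 1 = 7.
R3 applies: 7 + 2 = 9.
R4 does not apply.
R5 applies: 9 + 3 = 12.
R6 applies (level before this adjustment is 12 < 16, so +1): 12 + 1 = 13.
Final offense level: 13.
Criminal history: 14 prior points → Category 4 (12+).
Level 13 falls in the 10-16 band.
Grid: Level 10-16 × Category 4 = 50-54 months.
Probation check: level 13 > 8 and category 4 > 2 → not eligible.

No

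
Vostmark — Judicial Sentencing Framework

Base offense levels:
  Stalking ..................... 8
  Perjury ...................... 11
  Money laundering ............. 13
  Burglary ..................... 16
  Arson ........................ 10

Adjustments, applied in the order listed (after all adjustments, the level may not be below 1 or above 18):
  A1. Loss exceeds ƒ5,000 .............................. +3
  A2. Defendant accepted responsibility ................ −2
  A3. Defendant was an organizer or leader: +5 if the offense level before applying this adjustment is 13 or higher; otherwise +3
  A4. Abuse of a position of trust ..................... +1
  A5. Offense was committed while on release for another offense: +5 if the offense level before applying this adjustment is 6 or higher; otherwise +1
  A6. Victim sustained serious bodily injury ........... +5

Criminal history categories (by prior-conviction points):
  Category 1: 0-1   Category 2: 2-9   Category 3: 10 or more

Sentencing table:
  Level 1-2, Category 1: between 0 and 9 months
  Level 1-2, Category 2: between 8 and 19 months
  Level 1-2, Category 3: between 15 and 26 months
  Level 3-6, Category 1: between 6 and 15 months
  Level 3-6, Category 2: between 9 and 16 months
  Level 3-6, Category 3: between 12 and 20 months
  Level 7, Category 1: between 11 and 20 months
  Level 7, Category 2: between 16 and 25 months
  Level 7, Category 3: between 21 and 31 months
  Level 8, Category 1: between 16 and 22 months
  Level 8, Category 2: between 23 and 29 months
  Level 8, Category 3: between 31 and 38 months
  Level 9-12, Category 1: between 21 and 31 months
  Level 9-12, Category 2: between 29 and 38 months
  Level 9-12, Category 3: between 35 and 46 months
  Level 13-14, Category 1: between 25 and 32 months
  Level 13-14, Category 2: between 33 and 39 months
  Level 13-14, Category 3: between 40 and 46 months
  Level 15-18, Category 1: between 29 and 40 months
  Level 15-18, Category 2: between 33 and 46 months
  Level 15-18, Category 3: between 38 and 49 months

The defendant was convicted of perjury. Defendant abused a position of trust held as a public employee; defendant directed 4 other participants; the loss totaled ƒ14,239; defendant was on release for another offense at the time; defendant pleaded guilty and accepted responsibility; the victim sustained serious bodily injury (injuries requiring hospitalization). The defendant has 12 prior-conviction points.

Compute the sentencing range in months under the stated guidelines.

Base offense level for perjury: 11.
A1 applies: 11 + 3 = 14.
A2 applies: 14 − 2 = 12.
A3 applies (level before this adjustment is 12 < 13, so +3): 12 + 3 = 15.
A4 applies: 15 + 1 = 16.
A5 applies (level before this adjustment is 16 ≥ 6, so +5): 16 + 5 = 21.
A6 applies: 21 + 5 = 26.
Level 26 exceeds the maximum of 18; capped at 18.
Final offense level: 18.
Criminal history: 12 prior points → Category 3 (10+).
Level 18 falls in the 15-18 band.
Grid: Level 15-18 × Category 3 = 38-49 months.

38-49 months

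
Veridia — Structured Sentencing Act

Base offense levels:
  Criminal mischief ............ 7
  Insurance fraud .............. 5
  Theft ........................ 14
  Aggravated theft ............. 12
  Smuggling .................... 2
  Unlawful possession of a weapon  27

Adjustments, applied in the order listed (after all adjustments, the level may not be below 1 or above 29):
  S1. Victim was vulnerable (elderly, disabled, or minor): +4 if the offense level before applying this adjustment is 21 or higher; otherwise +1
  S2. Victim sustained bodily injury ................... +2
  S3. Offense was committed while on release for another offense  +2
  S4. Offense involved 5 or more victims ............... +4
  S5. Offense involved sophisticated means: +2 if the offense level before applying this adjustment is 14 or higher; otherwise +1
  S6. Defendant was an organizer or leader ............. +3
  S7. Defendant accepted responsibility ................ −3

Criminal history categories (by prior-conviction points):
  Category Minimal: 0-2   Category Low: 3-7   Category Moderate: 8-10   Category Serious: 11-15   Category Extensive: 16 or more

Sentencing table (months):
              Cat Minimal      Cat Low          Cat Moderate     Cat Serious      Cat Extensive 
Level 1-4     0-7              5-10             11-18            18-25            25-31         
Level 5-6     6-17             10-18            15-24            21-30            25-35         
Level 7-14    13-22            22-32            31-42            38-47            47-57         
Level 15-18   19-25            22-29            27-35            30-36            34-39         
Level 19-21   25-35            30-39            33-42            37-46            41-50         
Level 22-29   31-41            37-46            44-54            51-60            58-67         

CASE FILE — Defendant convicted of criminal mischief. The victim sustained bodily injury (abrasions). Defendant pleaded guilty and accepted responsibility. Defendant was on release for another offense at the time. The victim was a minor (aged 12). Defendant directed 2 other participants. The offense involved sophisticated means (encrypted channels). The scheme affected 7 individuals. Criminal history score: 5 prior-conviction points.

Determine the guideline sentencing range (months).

Base offense level for criminal mischief: 7.
S1 applies (level before this adjustment is 7 < 21, so +1): 7 + 1 = 8.
S2 applies: 8 + 2 = 10.
S3 applies: 10 + 2 = 12.
S4 applies: 12 + 4 = 16.
S5 applies (level before this adjustment is 16 ≥ 14, so +2): 16 + 2 = 18.
S6 applies: 18 + 3 = 21.
S7 applies: 21 − 3 = 18.
Final offense level: 18.
Criminal history: 5 prior points → Category Low (3-7).
Level 18 falls in the 15-18 band.
Grid: Level 15-18 × Category Low = 22-29 months.

22-29 months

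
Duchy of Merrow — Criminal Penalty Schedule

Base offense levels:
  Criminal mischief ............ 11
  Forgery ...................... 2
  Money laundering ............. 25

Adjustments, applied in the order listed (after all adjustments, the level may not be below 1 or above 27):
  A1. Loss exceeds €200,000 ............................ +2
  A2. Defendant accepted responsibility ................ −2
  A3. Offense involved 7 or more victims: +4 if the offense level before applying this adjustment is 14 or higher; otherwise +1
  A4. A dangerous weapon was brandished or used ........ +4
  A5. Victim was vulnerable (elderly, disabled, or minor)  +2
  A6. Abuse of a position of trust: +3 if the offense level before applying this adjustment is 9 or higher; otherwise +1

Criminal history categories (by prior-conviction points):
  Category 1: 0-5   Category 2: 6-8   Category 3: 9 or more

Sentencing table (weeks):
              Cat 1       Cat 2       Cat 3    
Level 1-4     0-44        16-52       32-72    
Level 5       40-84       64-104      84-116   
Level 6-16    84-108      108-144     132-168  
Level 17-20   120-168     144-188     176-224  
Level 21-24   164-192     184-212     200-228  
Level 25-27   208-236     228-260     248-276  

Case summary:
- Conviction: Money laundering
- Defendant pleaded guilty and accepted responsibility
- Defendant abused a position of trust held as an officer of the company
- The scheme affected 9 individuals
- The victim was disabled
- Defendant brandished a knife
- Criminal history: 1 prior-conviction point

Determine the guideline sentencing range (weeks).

208-236 weeks

Base offense level for money laundering: 25.
A1 does not apply.
A2 applies: 25 − 2 = 23.
A3 applies (level before this adjustment is 23 ≥ 14, so +4): 23 + 4 = 27.
A4 applies: 27 + 4 = 31.
A5 applies: 31 + 2 = 33.
A6 applies (level before this adjustment is 33 ≥ 9, so +3): 33 + 3 = 36.
Level 36 exceeds the maximum of 27; capped at 27.
Final offense level: 27.
Criminal history: 1 prior point → Category 1 (0-5).
Level 27 falls in the 25-27 band.
Grid: Level 25-27 × Category 1 = 208-236 weeks.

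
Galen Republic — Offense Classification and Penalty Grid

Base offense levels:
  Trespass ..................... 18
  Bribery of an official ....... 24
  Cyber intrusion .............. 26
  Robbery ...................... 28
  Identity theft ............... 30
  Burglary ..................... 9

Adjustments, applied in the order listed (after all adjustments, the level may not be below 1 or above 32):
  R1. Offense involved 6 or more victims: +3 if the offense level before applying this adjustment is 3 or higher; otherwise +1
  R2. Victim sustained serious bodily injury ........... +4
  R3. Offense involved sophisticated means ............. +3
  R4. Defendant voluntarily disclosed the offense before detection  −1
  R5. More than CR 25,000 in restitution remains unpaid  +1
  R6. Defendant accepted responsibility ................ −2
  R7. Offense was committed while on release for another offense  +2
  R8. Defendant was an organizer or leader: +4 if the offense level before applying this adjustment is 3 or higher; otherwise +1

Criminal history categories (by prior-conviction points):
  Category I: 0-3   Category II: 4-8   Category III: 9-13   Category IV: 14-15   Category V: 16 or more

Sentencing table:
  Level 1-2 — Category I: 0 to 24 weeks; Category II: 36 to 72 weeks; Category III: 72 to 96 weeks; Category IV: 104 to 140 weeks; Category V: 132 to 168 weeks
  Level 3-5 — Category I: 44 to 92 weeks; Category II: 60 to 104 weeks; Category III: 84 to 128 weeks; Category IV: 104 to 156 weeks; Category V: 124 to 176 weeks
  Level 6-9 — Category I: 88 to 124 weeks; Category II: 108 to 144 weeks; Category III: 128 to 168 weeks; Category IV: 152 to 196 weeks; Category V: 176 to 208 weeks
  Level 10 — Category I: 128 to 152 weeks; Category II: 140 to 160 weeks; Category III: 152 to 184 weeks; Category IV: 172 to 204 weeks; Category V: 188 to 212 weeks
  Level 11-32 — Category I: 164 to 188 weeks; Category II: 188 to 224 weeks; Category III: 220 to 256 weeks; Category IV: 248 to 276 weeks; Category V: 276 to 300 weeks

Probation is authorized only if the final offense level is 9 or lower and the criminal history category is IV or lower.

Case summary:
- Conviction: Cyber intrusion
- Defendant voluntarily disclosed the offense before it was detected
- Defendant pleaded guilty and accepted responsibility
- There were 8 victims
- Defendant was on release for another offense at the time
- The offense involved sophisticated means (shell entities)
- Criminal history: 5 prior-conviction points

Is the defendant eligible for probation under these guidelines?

No

Base offense level for cyber intrusion: 26.
R1 applies (level before this adjustment is 26 ≥ 3, so +3): 26 + 3 = 29.
R3 applies: 29 + 3 = 32.
R4 applies: 32 − 1 = 31.
R5 does not apply.
R6 applies: 31 − 2 = 29.
R7 applies: 29 + 2 = 31.
Final offense level: 31.
Criminal history: 5 prior points → Category II (4-8).
Level 31 falls in the 11-32 band.
Grid: Level 11-32 × Category II = 188-224 weeks.
Probation check: level 31 > 9 and category II ≤ IV → not eligible.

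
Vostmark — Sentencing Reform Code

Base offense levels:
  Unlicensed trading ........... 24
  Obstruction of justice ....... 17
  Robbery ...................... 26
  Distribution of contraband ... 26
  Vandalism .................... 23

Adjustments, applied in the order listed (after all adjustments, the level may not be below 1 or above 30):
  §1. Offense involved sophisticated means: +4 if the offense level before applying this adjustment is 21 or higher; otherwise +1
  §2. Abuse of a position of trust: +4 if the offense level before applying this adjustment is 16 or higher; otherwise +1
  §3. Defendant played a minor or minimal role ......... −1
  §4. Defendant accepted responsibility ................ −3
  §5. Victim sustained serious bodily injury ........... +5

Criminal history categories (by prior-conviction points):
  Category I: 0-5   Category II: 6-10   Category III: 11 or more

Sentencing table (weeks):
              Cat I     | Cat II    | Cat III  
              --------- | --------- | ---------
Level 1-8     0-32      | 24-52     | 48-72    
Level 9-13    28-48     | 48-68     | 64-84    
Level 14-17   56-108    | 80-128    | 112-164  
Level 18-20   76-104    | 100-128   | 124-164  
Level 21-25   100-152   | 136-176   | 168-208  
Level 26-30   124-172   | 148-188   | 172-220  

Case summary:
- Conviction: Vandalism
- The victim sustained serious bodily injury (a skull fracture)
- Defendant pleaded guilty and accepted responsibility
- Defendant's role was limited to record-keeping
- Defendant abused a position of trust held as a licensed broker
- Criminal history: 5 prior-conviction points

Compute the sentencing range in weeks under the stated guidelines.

Base offense level for vandalism: 23.
§2 applies (level before this adjustment is 23 ≥ 16, so +4): 23 + 4 = 27.
§3 applies: 27 − 1 = 26.
§4 applies: 26 − 3 = 23.
§5 applies: 23 + 5 = 28.
Final offense level: 28.
Criminal history: 5 prior points → Category I (0-5).
Level 28 falls in the 26-30 band.
Grid: Level 26-30 × Category I = 124-172 weeks.

124-172 weeks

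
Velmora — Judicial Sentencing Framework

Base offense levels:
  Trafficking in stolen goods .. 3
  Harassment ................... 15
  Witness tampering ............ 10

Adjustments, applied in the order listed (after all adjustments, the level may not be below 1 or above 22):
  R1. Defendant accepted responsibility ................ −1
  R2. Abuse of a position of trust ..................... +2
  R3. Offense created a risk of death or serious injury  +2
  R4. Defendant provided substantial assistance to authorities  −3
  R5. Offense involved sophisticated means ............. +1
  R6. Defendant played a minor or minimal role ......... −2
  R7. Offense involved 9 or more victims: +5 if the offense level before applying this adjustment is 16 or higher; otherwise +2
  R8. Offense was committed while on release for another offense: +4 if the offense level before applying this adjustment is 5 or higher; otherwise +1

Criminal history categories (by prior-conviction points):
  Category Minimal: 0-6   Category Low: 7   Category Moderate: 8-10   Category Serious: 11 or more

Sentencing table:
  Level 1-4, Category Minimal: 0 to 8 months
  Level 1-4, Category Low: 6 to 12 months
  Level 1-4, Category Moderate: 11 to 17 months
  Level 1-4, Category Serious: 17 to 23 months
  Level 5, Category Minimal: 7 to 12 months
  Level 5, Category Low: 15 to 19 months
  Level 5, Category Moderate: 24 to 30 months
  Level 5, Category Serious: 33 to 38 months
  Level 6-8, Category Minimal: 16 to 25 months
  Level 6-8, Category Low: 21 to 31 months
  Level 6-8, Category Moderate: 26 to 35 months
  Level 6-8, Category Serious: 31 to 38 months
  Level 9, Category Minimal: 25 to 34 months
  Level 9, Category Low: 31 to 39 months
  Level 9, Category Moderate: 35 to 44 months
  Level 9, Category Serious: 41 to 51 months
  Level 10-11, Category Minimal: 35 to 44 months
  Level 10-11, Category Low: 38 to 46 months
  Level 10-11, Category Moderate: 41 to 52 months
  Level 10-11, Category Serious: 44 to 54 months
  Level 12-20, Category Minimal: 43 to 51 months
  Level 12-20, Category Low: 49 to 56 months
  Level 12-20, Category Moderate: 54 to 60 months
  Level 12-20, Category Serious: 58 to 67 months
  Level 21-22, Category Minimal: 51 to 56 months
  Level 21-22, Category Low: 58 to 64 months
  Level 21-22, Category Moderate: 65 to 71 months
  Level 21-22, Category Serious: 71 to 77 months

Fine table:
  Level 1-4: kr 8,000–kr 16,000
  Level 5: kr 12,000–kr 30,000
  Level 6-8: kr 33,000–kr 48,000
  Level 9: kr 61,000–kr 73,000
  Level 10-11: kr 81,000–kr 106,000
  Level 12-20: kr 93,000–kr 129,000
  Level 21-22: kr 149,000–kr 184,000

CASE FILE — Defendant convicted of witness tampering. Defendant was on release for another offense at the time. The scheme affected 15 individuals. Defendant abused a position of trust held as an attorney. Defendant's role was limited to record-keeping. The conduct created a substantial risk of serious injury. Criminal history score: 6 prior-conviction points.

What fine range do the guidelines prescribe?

Base offense level for witness tampering: 10.
R1 does not apply.
R2 applies: 10 + 2 = 12.
R3 applies: 12 + 2 = 14.
R4 does not apply.
R6 applies: 14 − 2 = 12.
R7 applies (level before this adjustment is 12 < 16, so +2): 12 + 2 = 14.
R8 applies (level before this adjustment is 14 ≥ 5, so +4): 14 + 4 = 18.
Final offense level: 18.
Level 18 falls in the 12-20 band.
Fine table: Level 12-20 → kr 93,000–kr 129,000.

kr 93,000–kr 129,000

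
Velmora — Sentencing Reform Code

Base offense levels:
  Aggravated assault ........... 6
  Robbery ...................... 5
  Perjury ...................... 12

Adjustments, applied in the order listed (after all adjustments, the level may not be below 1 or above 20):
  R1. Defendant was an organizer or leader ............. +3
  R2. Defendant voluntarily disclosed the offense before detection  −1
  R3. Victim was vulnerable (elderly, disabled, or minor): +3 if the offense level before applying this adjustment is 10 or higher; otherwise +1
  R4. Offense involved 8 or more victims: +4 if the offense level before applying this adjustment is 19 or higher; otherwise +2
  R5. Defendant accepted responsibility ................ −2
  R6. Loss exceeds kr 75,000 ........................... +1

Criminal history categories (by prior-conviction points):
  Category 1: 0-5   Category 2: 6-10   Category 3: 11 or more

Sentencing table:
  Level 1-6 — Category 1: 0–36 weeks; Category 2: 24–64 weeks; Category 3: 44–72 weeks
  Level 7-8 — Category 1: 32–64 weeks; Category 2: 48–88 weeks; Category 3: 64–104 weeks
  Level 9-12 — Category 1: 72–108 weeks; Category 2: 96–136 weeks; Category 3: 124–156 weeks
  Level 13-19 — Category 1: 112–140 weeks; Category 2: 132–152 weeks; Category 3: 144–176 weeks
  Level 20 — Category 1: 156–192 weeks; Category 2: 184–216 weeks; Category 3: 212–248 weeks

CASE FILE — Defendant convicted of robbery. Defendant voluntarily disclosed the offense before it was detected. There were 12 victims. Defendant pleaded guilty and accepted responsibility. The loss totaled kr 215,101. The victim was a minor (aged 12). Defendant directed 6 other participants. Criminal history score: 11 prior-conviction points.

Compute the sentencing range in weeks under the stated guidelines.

Base offense level for robbery: 5.
R1 applies: 5 + 3 = 8.
R2 applies: 8 − 1 = 7.
R3 applies (level before this adjustment is 7 < 10, so +1): 7 + 1 = 8.
R4 applies (level before this adjustment is 8 < 19, so +2): 8 + 2 = 10.
R5 applies: 10 − 2 = 8.
R6 applies: 8 + 1 = 9.
Final offense level: 9.
Criminal history: 11 prior points → Category 3 (11+).
Level 9 falls in the 9-12 band.
Grid: Level 9-12 × Category 3 = 124-156 weeks.

124-156 weeks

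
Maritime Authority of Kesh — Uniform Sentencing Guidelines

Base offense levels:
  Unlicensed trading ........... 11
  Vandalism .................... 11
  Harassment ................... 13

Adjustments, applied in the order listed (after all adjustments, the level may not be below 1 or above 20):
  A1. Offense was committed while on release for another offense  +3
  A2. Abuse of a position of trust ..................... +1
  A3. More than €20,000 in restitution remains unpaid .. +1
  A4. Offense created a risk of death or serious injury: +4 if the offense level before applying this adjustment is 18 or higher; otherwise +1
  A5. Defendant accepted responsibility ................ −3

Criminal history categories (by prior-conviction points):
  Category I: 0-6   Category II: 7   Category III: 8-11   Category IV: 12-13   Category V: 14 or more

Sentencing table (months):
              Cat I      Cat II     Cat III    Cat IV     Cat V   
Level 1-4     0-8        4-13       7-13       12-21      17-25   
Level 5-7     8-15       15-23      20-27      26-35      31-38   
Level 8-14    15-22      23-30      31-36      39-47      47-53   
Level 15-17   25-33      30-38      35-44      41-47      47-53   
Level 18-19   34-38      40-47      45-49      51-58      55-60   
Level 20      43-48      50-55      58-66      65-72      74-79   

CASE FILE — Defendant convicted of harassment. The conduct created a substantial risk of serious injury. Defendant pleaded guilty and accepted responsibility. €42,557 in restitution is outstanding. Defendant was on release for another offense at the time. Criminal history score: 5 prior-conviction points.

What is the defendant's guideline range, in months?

25-33 months

Base offense level for harassment: 13.
A1 applies: 13 + 3 = 16.
A2 does not apply.
A3 applies: 16 + 1 = 17.
A4 applies (level before this adjustment is 17 < 18, so +1): 17 + 1 = 18.
A5 applies: 18 − 3 = 15.
Final offense level: 15.
Criminal history: 5 prior points → Category I (0-6).
Level 15 falls in the 15-17 band.
Grid: Level 15-17 × Category I = 25-33 months.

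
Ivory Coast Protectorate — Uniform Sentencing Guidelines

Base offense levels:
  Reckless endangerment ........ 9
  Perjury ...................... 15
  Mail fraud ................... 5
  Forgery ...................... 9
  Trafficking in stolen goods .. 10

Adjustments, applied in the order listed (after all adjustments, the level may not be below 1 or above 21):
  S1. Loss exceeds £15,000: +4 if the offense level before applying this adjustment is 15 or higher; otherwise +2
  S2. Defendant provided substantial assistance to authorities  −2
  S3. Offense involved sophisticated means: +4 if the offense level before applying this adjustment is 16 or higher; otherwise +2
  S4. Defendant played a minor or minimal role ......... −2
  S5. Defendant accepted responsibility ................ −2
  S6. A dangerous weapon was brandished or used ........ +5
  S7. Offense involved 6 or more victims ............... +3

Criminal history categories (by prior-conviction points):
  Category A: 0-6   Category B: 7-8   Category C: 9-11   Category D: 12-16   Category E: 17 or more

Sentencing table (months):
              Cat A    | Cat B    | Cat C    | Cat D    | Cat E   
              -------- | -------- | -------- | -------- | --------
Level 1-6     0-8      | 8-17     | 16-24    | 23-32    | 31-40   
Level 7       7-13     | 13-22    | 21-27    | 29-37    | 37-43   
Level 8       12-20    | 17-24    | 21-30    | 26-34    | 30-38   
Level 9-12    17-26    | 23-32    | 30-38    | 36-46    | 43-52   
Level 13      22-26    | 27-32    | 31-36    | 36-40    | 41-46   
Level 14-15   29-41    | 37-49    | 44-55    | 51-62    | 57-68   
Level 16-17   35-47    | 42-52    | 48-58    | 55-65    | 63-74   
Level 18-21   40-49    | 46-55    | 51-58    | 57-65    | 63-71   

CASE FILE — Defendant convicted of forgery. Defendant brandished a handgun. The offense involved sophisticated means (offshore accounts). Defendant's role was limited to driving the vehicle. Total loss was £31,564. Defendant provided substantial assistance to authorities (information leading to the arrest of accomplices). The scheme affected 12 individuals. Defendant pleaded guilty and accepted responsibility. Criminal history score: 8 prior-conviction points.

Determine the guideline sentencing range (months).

37-49 months

Base offense level for forgery: 9.
S1 applies (level before this adjustment is 9 < 15, so +2): 9 + 2 = 11.
S2 applies: 11 − 2 = 9.
S3 applies (level before this adjustment is 9 < 16, so +2): 9 + 2 = 11.
S4 applies: 11 − 2 = 9.
S5 applies: 9 − 2 = 7.
S6 applies: 7 + 5 = 12.
S7 applies: 12 + 3 = 15.
Final offense level: 15.
Criminal history: 8 prior points → Category B (7-8).
Level 15 falls in the 14-15 band.
Grid: Level 14-15 × Category B = 37-49 months.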